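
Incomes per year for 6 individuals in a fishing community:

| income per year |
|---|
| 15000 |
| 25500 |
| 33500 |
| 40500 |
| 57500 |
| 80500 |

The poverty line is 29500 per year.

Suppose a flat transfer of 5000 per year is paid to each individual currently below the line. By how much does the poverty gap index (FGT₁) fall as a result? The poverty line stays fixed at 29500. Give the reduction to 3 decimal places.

Before: below the line — 15000, 25500; poverty gap index (FGT₁) = 0.10452.
After the 5000 transfer: below the line — 20000; poverty gap index (FGT₁) = 0.05367.
Reduction = 0.10452 − 0.05367 = 0.051.

0.051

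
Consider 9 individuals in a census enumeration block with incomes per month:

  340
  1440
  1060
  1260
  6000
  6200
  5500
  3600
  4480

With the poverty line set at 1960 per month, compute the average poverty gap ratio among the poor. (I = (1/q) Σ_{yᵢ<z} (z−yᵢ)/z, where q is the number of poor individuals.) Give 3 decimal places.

Below the line: 340, 1060, 1260, 1440 (q = 4 of N = 9).
Shortfall ratios (z−y)/z: 0.8265, 0.4592, 0.3571, 0.2653; sum = 1.908163.
The income-gap ratio divides by q (the poor only): 1.908163 / 4 = 0.477.

0.477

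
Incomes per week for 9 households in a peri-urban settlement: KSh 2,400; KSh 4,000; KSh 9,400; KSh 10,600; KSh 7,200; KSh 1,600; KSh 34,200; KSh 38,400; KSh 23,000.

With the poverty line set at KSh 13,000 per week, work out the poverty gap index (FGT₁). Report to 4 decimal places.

Below z: KSh 1,600, KSh 2,400, KSh 4,000, KSh 7,200, KSh 9,400, KSh 10,600 (q = 6 of N = 9).
Relative gaps: (13000−1600)/13000 = 0.8769; (13000−2400)/13000 = 0.8154; (13000−4000)/13000 = 0.6923; (13000−7200)/13000 = 0.4462; (13000−9400)/13000 = 0.2769; (13000−10600)/13000 = 0.1846.
Sum of shortfalls = 3.292308; P₁ averages over all N: 3.292308 / 9 = 0.3658.

0.3658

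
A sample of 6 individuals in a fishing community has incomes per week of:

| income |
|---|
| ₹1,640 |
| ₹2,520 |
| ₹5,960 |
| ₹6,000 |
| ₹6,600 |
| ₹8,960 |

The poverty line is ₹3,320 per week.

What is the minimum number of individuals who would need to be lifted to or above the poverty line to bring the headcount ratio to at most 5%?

2 of the 6 individuals are poor, so H = 2/6 = 0.333.
A headcount ratio of at most 5% allows at most ⌊0.05 × 6⌋ = 0 poor individuals.
So at least 2 − 0 = 2 must be lifted.

2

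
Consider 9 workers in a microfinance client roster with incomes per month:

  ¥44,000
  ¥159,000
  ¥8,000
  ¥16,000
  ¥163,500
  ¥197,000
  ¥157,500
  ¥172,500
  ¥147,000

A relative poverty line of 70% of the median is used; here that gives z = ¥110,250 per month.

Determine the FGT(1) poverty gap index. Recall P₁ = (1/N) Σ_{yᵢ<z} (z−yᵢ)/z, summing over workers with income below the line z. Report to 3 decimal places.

Incomes under z: ¥8,000, ¥16,000, ¥44,000 (q = 3 of N = 9).
Normalized shortfalls: (110250−8000)/110250 = 0.9274; (110250−16000)/110250 = 0.8549; (110250−44000)/110250 = 0.6009.
Σ = 2.383220. Dividing by the full population N = 9 gives P₁ = 0.265.

0.265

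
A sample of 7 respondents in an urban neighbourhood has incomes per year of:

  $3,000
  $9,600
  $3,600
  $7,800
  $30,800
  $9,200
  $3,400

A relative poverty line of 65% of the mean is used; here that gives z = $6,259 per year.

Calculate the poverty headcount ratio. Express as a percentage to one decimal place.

3 of the 7 respondents have income below $6,259.
H = 3/7 = 42.9%.

42.9%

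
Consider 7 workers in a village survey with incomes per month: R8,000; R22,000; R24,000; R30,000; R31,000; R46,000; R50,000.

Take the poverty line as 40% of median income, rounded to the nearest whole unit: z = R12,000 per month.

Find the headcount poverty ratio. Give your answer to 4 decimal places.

0.1429

1 of the 7 workers have income below R12,000.
H = 1/7 = 0.1429.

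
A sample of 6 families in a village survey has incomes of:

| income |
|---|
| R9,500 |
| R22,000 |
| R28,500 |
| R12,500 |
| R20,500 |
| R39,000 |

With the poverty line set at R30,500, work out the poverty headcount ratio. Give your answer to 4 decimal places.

0.8333

5 of the 6 families have income below R30,500.
H = 5/6 = 0.8333.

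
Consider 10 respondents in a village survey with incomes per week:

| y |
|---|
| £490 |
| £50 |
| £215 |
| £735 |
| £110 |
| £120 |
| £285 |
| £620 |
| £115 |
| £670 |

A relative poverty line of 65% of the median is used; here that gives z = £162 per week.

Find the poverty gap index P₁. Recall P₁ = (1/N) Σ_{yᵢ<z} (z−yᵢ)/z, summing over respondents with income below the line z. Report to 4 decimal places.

Below z: £50, £110, £115, £120 (q = 4 of N = 10).
Relative gaps: (162−50)/162 = 0.6914; (162−110)/162 = 0.3210; (162−115)/162 = 0.2901; (162−120)/162 = 0.2593.
Σ = 1.561728. Dividing by the full population N = 10 gives P₁ = 0.1562.

0.1562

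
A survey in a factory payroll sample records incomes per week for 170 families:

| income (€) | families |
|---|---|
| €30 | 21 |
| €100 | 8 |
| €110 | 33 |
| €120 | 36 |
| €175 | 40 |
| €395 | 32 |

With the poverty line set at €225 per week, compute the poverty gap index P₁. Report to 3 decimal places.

Poor units: 21×€30, 8×€100, 33×€110, 36×€120, 40×€175 (q = 138 of N = 170).
Shortfall ratios: (225−30)/225 = 0.8667 (×21); (225−100)/225 = 0.5556 (×8); (225−110)/225 = 0.5111 (×33); (225−120)/225 = 0.4667 (×36); (225−175)/225 = 0.2222 (×40).
Σ = 65.200000. Dividing by the full population N = 170 gives P₁ = 0.384.

0.384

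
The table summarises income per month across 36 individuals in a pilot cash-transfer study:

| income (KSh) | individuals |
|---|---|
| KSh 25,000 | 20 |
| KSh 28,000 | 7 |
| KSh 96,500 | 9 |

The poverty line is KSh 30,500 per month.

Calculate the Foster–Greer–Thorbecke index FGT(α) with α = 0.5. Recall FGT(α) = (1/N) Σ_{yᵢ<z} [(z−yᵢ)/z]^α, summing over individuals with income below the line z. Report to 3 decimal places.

0.292

Below the line: 20×KSh 25,000, 7×KSh 28,000 (q = 27 of N = 36).
Relative gaps: (30500−25000)/30500 = 0.1803 (×20); (30500−28000)/30500 = 0.0820 (×7).
Raised to α = 0.5: 0.42465 (×20); 0.28630 (×7).
Sum = 10.497100; FGT(0.5) = 10.497100 / 36 = 0.292.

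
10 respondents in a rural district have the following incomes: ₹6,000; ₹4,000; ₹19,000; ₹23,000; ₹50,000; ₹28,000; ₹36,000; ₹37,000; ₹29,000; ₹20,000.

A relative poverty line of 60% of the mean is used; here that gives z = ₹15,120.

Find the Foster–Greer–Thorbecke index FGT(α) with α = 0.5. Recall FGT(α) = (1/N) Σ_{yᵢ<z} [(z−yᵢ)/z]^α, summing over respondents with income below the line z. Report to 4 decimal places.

0.1634

Below z: ₹4,000, ₹6,000 (q = 2 of N = 10).
Normalized shortfalls: (15120−4000)/15120 = 0.7354; (15120−6000)/15120 = 0.6032.
Raised to α = 0.5: 0.85758; 0.77664.
Sum = 1.634227; FGT(0.5) = 1.634227 / 10 = 0.1634.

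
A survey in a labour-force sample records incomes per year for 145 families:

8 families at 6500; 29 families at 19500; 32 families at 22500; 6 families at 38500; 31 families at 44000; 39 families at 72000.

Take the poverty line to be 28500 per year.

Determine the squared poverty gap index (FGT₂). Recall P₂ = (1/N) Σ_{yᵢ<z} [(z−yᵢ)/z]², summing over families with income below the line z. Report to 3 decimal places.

Incomes under z: 8×6500, 29×19500, 32×22500 (q = 69 of N = 145).
Gap ratios (z−y)/z: (28500−6500)/28500 = 0.7719 (×8); (28500−19500)/28500 = 0.3158 (×29); (28500−22500)/28500 = 0.2105 (×32).
Squared: 0.5959 (×8); 0.0997 (×29); 0.0443 (×32).
Sum = 9.077255; P₂ = 9.077255 / 145 = 0.063.

0.063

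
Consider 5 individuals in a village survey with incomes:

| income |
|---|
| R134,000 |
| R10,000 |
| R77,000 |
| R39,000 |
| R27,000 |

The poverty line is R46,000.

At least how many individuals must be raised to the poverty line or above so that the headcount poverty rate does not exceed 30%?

2

Currently q = 3 of N = 5 are below the line (H = 0.600).
A headcount ratio of at most 30% allows at most ⌊0.30 × 5⌋ = 1 poor individuals.
So at least 3 − 1 = 2 must be lifted.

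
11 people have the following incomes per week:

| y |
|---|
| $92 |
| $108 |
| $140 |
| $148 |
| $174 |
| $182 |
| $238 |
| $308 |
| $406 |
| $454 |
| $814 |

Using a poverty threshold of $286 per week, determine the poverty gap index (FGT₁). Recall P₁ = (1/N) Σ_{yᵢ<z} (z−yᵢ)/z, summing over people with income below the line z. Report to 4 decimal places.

0.2924

Below z: $92, $108, $140, $148, $174, $182, $238 (q = 7 of N = 11).
Gap ratios (z−y)/z: (286−92)/286 = 0.6783; (286−108)/286 = 0.6224; (286−140)/286 = 0.5105; (286−148)/286 = 0.4825; (286−174)/286 = 0.3916; (286−182)/286 = 0.3636; (286−238)/286 = 0.1678.
Sum of shortfalls = 3.216783; P₁ averages over all N: 3.216783 / 11 = 0.2924.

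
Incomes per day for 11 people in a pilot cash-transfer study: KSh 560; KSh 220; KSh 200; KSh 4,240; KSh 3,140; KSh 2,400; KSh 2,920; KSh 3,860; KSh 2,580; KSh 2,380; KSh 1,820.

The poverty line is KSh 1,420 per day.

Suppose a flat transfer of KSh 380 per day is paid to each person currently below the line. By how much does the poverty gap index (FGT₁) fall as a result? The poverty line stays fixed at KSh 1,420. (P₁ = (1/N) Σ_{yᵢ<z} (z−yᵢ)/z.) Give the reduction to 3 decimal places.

0.073

Before: below the line — KSh 200, KSh 220, KSh 560; poverty gap index (FGT₁) = 0.20999.
After the KSh 380 transfer: below the line — KSh 580, KSh 600, KSh 940; poverty gap index (FGT₁) = 0.13700.
Reduction = 0.20999 − 0.13700 = 0.073.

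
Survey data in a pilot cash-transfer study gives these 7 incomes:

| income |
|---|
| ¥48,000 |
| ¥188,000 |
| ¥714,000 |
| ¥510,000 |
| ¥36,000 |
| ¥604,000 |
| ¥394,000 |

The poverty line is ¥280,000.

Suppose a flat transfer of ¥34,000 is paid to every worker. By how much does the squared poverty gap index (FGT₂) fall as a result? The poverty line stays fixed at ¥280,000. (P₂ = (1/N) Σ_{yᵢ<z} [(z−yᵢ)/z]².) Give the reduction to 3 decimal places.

Before: below the line — ¥36,000, ¥48,000, ¥188,000; squared poverty gap index (FGT₂) = 0.22198.
After the ¥34,000 transfer: below the line — ¥70,000, ¥82,000, ¥222,000; squared poverty gap index (FGT₂) = 0.15792.
Reduction = 0.22198 − 0.15792 = 0.064.

0.064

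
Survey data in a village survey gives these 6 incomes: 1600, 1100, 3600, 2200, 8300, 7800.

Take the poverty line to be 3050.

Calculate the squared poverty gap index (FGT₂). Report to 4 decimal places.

Below the line: 1100, 1600, 2200 (q = 3 of N = 6).
Relative gaps: (3050−1100)/3050 = 0.6393; (3050−1600)/3050 = 0.4754; (3050−2200)/3050 = 0.2787.
Squared: 0.4088; 0.2260; 0.0777.
Sum = 0.712443; P₂ = 0.712443 / 6 = 0.1187.

0.1187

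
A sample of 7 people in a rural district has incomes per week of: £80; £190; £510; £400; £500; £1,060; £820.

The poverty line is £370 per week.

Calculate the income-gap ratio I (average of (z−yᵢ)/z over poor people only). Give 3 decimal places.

0.635

Below z: £80, £190 (q = 2 of N = 7).
Shortfall ratios (z−y)/z: 0.7838, 0.4865; sum = 1.270270.
I averages over the q = 2 poor units only: 1.270270 / 2 = 0.635.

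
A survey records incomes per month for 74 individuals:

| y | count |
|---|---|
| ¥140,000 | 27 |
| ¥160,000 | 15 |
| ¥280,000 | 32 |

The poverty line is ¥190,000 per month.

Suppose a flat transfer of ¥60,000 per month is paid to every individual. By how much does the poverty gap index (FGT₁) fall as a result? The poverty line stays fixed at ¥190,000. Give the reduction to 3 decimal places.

Before: below the line — 27×¥140,000, 15×¥160,000; poverty gap index (FGT₁) = 0.12802.
After the ¥60,000 transfer: below the line — none; poverty gap index (FGT₁) = 0.00000.
Reduction = 0.12802 − 0.00000 = 0.128.

0.128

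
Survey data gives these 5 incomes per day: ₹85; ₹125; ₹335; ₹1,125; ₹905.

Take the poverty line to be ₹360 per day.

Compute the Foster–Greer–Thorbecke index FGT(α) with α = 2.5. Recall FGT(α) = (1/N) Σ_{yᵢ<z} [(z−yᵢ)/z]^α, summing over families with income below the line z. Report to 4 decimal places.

0.1711

Poor units: ₹85, ₹125, ₹335 (q = 3 of N = 5).
Normalized shortfalls: (360−85)/360 = 0.7639; (360−125)/360 = 0.6528; (360−335)/360 = 0.0694.
Raised to α = 2.5: 0.51001; 0.34428; 0.00127.
Sum = 0.855558; FGT(2.5) = 0.855558 / 5 = 0.1711.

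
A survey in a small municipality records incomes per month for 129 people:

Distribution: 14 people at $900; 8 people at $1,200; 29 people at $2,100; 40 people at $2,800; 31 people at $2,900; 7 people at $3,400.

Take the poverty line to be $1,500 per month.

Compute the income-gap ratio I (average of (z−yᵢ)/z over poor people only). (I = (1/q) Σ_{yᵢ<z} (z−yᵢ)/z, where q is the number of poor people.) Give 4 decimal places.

Below the line: 14×$900, 8×$1,200 (q = 22 of N = 129).
Relative gaps: 0.4000 (×14), 0.2000 (×8); sum = 7.200000.
I averages over the q = 22 poor units only: 7.200000 / 22 = 0.3273.

0.3273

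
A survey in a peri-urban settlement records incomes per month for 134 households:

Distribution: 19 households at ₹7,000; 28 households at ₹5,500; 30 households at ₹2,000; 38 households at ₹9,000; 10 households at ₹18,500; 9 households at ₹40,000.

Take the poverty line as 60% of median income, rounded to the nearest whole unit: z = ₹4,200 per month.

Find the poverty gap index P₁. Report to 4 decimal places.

Poor units: 30×₹2,000 (q = 30 of N = 134).
Relative gaps: (4200−2000)/4200 = 0.5238 (×30).
Sum of shortfalls = 15.714286; P₁ averages over all N: 15.714286 / 134 = 0.1173.

0.1173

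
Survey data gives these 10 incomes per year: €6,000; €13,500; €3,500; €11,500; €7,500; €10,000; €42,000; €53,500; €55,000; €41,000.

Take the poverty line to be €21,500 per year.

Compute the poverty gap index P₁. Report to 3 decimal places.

Incomes under z: €3,500, €6,000, €7,500, €10,000, €11,500, €13,500 (q = 6 of N = 10).
Normalized shortfalls: (21500−3500)/21500 = 0.8372; (21500−6000)/21500 = 0.7209; (21500−7500)/21500 = 0.6512; (21500−10000)/21500 = 0.5349; (21500−11500)/21500 = 0.4651; (21500−13500)/21500 = 0.3721.
Sum of shortfalls = 3.581395; P₁ averages over all N: 3.581395 / 10 = 0.358.

0.358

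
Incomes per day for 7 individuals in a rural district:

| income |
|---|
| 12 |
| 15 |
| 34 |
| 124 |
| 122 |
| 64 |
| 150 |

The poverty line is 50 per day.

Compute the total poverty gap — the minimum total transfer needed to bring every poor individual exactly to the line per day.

Below the line: 12, 15, 34 (q = 3 of N = 7).
Individual gaps: 50−12 = 38; 50−15 = 35; 50−34 = 16.
Aggregate gap = 89.

89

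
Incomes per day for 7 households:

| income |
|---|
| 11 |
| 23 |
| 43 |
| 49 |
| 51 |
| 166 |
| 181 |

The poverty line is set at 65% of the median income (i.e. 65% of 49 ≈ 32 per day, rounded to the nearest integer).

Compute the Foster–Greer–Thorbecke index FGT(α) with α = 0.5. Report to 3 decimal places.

0.191

Poor units: 11, 23 (q = 2 of N = 7).
Normalized shortfalls: (32−11)/32 = 0.6562; (32−23)/32 = 0.2812.
Raised to α = 0.5: 0.81009; 0.53033.
Sum = 1.340423; FGT(0.5) = 1.340423 / 7 = 0.191.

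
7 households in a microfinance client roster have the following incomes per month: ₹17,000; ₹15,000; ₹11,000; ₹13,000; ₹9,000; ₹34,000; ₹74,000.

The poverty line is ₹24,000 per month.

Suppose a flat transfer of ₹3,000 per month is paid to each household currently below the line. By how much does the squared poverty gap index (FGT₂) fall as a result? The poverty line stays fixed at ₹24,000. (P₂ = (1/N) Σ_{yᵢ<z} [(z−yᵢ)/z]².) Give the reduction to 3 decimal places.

Before: below the line — ₹9,000, ₹11,000, ₹13,000, ₹15,000, ₹17,000; squared poverty gap index (FGT₂) = 0.15997.
After the ₹3,000 transfer: below the line — ₹12,000, ₹14,000, ₹16,000, ₹18,000, ₹20,000; squared poverty gap index (FGT₂) = 0.08929.
Reduction = 0.15997 − 0.08929 = 0.071.

0.071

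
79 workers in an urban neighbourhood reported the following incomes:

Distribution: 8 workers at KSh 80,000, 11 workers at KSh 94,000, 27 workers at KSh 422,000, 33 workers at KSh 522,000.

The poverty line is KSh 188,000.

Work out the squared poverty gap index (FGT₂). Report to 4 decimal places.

0.0682

Poor units: 8×KSh 80,000, 11×KSh 94,000 (q = 19 of N = 79).
Normalized shortfalls: (188000−80000)/188000 = 0.5745 (×8); (188000−94000)/188000 = 0.5000 (×11).
Squared: 0.3300 (×8); 0.2500 (×11).
Sum = 5.390109; P₂ = 5.390109 / 79 = 0.0682.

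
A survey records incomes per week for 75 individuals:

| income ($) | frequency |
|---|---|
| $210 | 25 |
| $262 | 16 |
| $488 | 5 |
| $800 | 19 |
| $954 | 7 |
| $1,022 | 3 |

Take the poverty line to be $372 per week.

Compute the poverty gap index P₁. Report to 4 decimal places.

0.2082

Poor units: 25×$210, 16×$262 (q = 41 of N = 75).
Relative gaps: (372−210)/372 = 0.4355 (×25); (372−262)/372 = 0.2957 (×16).
Σ = 15.618280. Dividing by the full population N = 75 gives P₁ = 0.2082.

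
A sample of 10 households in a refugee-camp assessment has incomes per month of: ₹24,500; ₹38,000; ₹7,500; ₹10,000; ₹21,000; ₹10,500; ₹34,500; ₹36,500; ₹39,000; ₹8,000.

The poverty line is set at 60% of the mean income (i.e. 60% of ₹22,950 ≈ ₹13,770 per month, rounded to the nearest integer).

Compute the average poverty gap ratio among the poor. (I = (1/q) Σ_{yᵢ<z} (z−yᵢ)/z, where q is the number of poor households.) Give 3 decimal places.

0.346

Poor units: ₹7,500, ₹8,000, ₹10,000, ₹10,500 (q = 4 of N = 10).
Shortfall ratios (z−y)/z: 0.4553, 0.4190, 0.2738, 0.2375; sum = 1.385621.
I averages over the q = 4 poor units only: 1.385621 / 4 = 0.346.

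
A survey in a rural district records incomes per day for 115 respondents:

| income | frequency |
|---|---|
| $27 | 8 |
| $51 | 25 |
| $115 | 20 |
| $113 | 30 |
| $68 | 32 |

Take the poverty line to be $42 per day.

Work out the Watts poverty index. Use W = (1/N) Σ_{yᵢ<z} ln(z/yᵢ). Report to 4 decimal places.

0.0307

Poor units: 8×$27 (q = 8 of N = 115).
Log shortfalls: ln(42/27) = 0.4418 (×8).
W = 3.534662 / 115 = 0.0307.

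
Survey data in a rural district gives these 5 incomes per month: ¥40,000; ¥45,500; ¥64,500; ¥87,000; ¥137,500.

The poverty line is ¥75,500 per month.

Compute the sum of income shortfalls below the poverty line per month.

Incomes under z: ¥40,000, ¥45,500, ¥64,500 (q = 3 of N = 5).
Individual gaps: 75500−40000 = 35500; 75500−45500 = 30000; 75500−64500 = 11000.
Aggregate gap = ¥76,500.

¥76,500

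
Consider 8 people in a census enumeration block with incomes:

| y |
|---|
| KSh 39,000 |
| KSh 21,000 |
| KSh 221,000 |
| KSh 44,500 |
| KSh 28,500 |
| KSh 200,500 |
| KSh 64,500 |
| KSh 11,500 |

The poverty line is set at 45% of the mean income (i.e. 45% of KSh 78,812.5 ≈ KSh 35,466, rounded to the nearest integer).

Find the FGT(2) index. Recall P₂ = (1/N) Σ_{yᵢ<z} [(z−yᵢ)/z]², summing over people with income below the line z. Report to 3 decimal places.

Below the line: KSh 11,500, KSh 21,000, KSh 28,500 (q = 3 of N = 8).
Gap ratios (z−y)/z: (35466−11500)/35466 = 0.6757; (35466−21000)/35466 = 0.4079; (35466−28500)/35466 = 0.1964.
Squared: 0.4566; 0.1664; 0.0386.
Sum = 0.661580; P₂ = 0.661580 / 8 = 0.083.

0.083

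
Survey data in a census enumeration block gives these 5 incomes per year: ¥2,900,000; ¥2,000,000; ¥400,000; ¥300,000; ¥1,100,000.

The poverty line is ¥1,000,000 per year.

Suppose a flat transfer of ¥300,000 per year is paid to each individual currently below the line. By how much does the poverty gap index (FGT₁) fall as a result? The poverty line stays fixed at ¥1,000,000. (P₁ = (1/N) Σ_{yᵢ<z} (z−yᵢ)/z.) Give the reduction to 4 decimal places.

0.1200

Before: below the line — ¥300,000, ¥400,000; poverty gap index (FGT₁) = 0.260000.
After the ¥300,000 transfer: below the line — ¥600,000, ¥700,000; poverty gap index (FGT₁) = 0.140000.
Reduction = 0.260000 − 0.140000 = 0.1200.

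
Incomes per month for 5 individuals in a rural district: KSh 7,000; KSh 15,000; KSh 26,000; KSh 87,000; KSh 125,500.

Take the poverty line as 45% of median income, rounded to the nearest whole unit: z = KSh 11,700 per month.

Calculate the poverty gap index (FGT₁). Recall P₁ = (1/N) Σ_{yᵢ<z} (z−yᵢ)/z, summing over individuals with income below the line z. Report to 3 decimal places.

0.080

Poor units: KSh 7,000 (q = 1 of N = 5).
Gap ratios (z−y)/z: (11700−7000)/11700 = 0.4017.
Sum of shortfalls = 0.401709; P₁ averages over all N: 0.401709 / 5 = 0.080.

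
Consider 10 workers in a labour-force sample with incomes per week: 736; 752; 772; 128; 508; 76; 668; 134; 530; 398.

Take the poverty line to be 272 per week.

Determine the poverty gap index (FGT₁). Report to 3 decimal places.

0.176

Incomes under z: 76, 128, 134 (q = 3 of N = 10).
Normalized shortfalls: (272−76)/272 = 0.7206; (272−128)/272 = 0.5294; (272−134)/272 = 0.5074.
Sum of shortfalls = 1.757353; P₁ averages over all N: 1.757353 / 10 = 0.176.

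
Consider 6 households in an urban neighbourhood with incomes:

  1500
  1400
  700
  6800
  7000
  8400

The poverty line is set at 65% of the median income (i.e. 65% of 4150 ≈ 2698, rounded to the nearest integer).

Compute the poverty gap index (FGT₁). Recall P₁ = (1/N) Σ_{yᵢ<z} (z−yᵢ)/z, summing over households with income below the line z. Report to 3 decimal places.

Below z: 700, 1400, 1500 (q = 3 of N = 6).
Gap ratios (z−y)/z: (2698−700)/2698 = 0.7405; (2698−1400)/2698 = 0.4811; (2698−1500)/2698 = 0.4440.
Sum of shortfalls = 1.665678; P₁ averages over all N: 1.665678 / 6 = 0.278.

0.278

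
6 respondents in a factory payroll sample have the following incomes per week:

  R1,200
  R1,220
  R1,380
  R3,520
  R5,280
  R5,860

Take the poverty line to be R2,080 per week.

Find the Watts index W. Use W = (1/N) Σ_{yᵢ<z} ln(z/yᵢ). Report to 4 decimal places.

0.2490

Below the line: R1,200, R1,220, R1,380 (q = 3 of N = 6).
ln(z/y) terms: ln(2080/1200) = 0.5500; ln(2080/1220) = 0.5335; ln(2080/1380) = 0.4103.
W = 1.493848 / 6 = 0.2490.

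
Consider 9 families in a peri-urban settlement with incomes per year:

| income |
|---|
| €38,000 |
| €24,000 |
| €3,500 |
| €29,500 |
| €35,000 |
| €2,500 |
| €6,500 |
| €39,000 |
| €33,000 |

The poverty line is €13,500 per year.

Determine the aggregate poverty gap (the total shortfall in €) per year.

Below the line: €2,500, €3,500, €6,500 (q = 3 of N = 9).
Individual gaps: 13500−2500 = 11000; 13500−3500 = 10000; 13500−6500 = 7000.
Aggregate gap = €28,000.

€28,000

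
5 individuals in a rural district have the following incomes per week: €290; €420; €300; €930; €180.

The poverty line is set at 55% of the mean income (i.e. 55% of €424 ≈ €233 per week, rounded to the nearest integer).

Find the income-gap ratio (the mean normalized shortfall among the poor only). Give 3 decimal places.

Below z: €180 (q = 1 of N = 5).
Shortfall ratios (z−y)/z: 0.2275; sum = 0.227468.
I averages over the q = 1 poor units only: 0.227468 / 1 = 0.227.

0.227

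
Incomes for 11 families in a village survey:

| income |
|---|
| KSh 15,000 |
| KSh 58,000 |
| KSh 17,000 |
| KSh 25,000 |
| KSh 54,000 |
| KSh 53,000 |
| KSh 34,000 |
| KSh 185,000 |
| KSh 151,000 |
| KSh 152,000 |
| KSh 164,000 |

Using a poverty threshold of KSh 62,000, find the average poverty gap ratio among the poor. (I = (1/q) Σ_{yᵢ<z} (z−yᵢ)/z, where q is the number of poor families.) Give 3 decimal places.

0.410

Poor units: KSh 15,000, KSh 17,000, KSh 25,000, KSh 34,000, KSh 53,000, KSh 54,000, KSh 58,000 (q = 7 of N = 11).
Shortfall ratios (z−y)/z: 0.7581, 0.7258, 0.5968, 0.4516, 0.1452, 0.1290, 0.0645; sum = 2.870968.
I averages over the q = 7 poor units only: 2.870968 / 7 = 0.410.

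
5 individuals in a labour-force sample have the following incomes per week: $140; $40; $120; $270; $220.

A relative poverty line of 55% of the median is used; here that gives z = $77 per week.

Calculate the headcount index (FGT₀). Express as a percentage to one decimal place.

20.0%

1 of the 5 individuals have income below $77.
H = 1/5 = 20.0%.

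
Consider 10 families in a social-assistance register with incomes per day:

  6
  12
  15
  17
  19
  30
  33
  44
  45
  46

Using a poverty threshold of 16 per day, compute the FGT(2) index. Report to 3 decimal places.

0.046

Poor units: 6, 12, 15 (q = 3 of N = 10).
Shortfall ratios: (16−6)/16 = 0.6250; (16−12)/16 = 0.2500; (16−15)/16 = 0.0625.
Squared: 0.3906; 0.0625; 0.0039.
Sum = 0.457031; P₂ = 0.457031 / 10 = 0.046.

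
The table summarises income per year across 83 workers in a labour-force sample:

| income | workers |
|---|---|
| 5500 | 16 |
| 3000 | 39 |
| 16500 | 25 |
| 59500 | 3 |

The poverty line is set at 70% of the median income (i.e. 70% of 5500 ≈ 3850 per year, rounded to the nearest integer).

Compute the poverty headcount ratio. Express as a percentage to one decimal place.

39 of the 83 workers have income below 3850.
H = 39/83 = 47.0%.

47.0%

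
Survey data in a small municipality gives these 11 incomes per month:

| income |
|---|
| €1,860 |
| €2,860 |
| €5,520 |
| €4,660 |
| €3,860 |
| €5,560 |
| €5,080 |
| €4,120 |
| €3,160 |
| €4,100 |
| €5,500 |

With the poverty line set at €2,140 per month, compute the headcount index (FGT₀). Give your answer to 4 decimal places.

0.0909

1 of the 11 families have income below €2,140.
H = 1/11 = 0.0909.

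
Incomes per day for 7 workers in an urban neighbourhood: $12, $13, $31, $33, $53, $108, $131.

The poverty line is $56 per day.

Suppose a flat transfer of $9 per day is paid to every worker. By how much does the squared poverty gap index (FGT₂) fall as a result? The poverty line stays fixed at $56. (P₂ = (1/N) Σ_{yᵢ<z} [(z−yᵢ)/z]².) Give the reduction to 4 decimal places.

Before: below the line — $12, $13, $31, $33, $53; squared poverty gap index (FGT₂) = 0.225401.
After the $9 transfer: below the line — $21, $22, $40, $42; squared poverty gap index (FGT₂) = 0.129054.
Reduction = 0.225401 − 0.129054 = 0.0963.

0.0963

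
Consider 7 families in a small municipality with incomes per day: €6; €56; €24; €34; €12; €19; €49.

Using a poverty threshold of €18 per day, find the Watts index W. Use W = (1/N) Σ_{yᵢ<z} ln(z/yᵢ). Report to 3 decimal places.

Below z: €6, €12 (q = 2 of N = 7).
ln(z/y) terms: ln(18/6) = 1.0986; ln(18/12) = 0.4055.
W = 1.504077 / 7 = 0.215.

0.215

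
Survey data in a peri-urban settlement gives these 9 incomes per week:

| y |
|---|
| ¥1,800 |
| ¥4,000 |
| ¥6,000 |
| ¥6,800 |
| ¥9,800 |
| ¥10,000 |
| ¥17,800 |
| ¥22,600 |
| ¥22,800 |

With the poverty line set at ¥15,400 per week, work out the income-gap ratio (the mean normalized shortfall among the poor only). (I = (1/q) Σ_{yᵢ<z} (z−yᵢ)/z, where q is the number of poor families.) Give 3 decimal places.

0.584

Below z: ¥1,800, ¥4,000, ¥6,000, ¥6,800, ¥9,800, ¥10,000 (q = 6 of N = 9).
Shortfall ratios (z−y)/z: 0.8831, 0.7403, 0.6104, 0.5584, 0.3636, 0.3506; sum = 3.506494.
The income-gap ratio divides by q (the poor only): 3.506494 / 6 = 0.584.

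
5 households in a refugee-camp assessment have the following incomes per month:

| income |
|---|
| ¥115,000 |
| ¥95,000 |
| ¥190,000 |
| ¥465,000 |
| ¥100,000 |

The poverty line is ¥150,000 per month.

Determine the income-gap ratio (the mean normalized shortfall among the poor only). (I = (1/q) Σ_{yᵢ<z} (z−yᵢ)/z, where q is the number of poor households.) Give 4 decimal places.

Below the line: ¥95,000, ¥100,000, ¥115,000 (q = 3 of N = 5).
Relative gaps: 0.3667, 0.3333, 0.2333; sum = 0.933333.
I averages over the q = 3 poor units only: 0.933333 / 3 = 0.3111.

0.3111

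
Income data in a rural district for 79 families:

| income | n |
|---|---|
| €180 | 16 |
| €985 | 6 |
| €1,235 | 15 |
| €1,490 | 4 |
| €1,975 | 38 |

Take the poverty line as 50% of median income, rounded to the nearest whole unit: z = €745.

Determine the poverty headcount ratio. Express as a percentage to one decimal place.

20.3%

16 of the 79 families have income below €745.
H = 16/79 = 20.3%.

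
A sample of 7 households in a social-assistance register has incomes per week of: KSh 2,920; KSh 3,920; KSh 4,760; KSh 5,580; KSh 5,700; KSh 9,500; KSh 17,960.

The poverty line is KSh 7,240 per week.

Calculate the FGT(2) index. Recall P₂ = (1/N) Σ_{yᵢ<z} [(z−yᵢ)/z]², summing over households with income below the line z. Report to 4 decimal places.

Below the line: KSh 2,920, KSh 3,920, KSh 4,760, KSh 5,580, KSh 5,700 (q = 5 of N = 7).
Normalized shortfalls: (7240−2920)/7240 = 0.5967; (7240−3920)/7240 = 0.4586; (7240−4760)/7240 = 0.3425; (7240−5580)/7240 = 0.2293; (7240−5700)/7240 = 0.2127.
Squared: 0.3560; 0.2103; 0.1173; 0.0526; 0.0452.
Sum = 0.781463; P₂ = 0.781463 / 7 = 0.1116.

0.1116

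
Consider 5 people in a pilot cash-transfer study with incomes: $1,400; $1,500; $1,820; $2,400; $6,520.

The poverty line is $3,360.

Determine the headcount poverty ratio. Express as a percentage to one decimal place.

80.0%

4 of the 5 people have income below $3,360.
H = 4/5 = 80.0%.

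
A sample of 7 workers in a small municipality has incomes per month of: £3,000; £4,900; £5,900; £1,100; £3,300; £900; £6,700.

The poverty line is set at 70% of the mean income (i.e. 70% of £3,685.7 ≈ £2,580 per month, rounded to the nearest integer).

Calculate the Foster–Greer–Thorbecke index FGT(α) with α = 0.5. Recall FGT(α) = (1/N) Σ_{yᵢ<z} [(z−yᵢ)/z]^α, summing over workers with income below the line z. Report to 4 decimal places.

0.2235

Incomes under z: £900, £1,100 (q = 2 of N = 7).
Normalized shortfalls: (2580−900)/2580 = 0.6512; (2580−1100)/2580 = 0.5736.
Raised to α = 0.5: 0.80695; 0.75739.
Sum = 1.564339; FGT(0.5) = 1.564339 / 7 = 0.2235.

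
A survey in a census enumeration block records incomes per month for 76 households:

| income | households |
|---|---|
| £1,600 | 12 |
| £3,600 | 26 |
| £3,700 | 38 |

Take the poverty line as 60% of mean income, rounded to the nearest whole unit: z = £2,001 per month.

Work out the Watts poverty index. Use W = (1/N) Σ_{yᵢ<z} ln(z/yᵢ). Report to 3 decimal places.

Below z: 12×£1,600 (q = 12 of N = 76).
Log shortfalls: ln(2001/1600) = 0.2236 (×12).
W = 2.683721 / 76 = 0.035.

0.035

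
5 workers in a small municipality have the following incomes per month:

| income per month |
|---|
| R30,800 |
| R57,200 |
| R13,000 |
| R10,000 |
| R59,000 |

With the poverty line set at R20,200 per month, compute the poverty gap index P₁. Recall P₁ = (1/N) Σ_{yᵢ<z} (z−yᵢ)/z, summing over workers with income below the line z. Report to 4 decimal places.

0.1723

Poor units: R10,000, R13,000 (q = 2 of N = 5).
Gap ratios (z−y)/z: (20200−10000)/20200 = 0.5050; (20200−13000)/20200 = 0.3564.
Σ = 0.861386. Dividing by the full population N = 5 gives P₁ = 0.1723.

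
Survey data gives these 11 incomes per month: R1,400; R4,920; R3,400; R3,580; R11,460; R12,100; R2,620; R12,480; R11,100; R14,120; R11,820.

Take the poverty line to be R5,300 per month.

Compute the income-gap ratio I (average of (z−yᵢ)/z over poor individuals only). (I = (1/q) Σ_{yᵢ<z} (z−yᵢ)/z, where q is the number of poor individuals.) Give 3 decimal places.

Below z: R1,400, R2,620, R3,400, R3,580, R4,920 (q = 5 of N = 11).
Relative gaps: 0.7358, 0.5057, 0.3585, 0.3245, 0.0717; sum = 1.996226.
I averages over the q = 5 poor units only: 1.996226 / 5 = 0.399.

0.399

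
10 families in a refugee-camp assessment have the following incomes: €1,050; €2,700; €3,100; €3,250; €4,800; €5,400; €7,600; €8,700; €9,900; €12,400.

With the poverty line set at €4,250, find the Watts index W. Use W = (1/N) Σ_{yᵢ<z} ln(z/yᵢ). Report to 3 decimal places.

0.244

Below the line: €1,050, €2,700, €3,100, €3,250 (q = 4 of N = 10).
ln(z/y) terms: ln(4250/1050) = 1.3981; ln(4250/2700) = 0.4537; ln(4250/3100) = 0.3155; ln(4250/3250) = 0.2683.
W = 2.435577 / 10 = 0.244.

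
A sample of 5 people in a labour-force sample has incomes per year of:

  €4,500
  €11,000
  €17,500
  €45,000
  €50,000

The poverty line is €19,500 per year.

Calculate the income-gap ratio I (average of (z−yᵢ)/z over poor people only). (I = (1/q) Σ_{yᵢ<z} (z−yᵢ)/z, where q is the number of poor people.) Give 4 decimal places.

Incomes under z: €4,500, €11,000, €17,500 (q = 3 of N = 5).
Shortfall ratios (z−y)/z: 0.7692, 0.4359, 0.1026; sum = 1.307692.
I averages over the q = 3 poor units only: 1.307692 / 3 = 0.4359.

0.4359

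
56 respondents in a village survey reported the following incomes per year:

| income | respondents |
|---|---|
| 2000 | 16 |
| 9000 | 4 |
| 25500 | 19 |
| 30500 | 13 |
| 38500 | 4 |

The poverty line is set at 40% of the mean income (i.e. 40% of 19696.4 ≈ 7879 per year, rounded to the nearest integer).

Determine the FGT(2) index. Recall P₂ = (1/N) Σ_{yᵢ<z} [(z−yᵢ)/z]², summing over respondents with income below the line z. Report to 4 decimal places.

Below the line: 16×2000 (q = 16 of N = 56).
Normalized shortfalls: (7879−2000)/7879 = 0.7462 (×16).
Squared: 0.5568 (×16).
Sum = 8.908092; P₂ = 8.908092 / 56 = 0.1591.

0.1591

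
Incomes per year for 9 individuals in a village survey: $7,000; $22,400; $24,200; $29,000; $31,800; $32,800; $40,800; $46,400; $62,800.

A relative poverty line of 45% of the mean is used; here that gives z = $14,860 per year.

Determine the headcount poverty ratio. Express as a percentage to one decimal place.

11.1%

1 of the 9 individuals have income below $14,860.
H = 1/9 = 11.1%.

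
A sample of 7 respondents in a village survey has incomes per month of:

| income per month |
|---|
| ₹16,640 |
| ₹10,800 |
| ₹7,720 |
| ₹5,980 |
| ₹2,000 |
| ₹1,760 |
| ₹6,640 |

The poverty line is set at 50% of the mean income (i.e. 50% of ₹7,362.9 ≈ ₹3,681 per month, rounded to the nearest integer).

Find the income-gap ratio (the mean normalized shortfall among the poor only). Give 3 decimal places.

Poor units: ₹1,760, ₹2,000 (q = 2 of N = 7).
Relative gaps: 0.5219, 0.4567; sum = 0.978538.
I averages over the q = 2 poor units only: 0.978538 / 2 = 0.489.

0.489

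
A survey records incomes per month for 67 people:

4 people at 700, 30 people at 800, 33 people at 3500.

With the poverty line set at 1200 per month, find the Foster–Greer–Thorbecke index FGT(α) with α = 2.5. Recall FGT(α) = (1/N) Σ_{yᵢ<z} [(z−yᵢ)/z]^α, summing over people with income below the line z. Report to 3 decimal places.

0.035

Poor units: 4×700, 30×800 (q = 34 of N = 67).
Normalized shortfalls: (1200−700)/1200 = 0.4167 (×4); (1200−800)/1200 = 0.3333 (×30).
Raised to α = 2.5: 0.11207 (×4); 0.06415 (×30).
Sum = 2.372763; FGT(2.5) = 2.372763 / 67 = 0.035.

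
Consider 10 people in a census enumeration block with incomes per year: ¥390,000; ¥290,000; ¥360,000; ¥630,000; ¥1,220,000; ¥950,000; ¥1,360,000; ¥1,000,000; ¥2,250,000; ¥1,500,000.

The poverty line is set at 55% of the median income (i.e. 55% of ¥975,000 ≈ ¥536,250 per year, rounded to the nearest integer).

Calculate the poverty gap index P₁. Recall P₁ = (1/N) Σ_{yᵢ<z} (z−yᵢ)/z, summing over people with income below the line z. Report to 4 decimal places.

0.1061

Incomes under z: ¥290,000, ¥360,000, ¥390,000 (q = 3 of N = 10).
Gap ratios (z−y)/z: (536250−290000)/536250 = 0.4592; (536250−360000)/536250 = 0.3287; (536250−390000)/536250 = 0.2727.
Σ = 1.060606. Dividing by the full population N = 10 gives P₁ = 0.1061.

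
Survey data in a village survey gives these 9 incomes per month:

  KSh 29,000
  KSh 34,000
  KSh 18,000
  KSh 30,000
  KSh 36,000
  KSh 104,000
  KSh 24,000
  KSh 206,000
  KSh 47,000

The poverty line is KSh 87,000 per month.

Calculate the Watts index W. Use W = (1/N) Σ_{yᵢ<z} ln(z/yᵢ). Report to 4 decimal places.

0.8294

Poor units: KSh 18,000, KSh 24,000, KSh 29,000, KSh 30,000, KSh 34,000, KSh 36,000, KSh 47,000 (q = 7 of N = 9).
Log gaps: ln(87000/18000) = 1.5755; ln(87000/24000) = 1.2879; ln(87000/29000) = 1.0986; ln(87000/30000) = 1.0647; ln(87000/34000) = 0.9395; ln(87000/36000) = 0.8824; ln(87000/47000) = 0.6158.
W = 7.464411 / 9 = 0.8294.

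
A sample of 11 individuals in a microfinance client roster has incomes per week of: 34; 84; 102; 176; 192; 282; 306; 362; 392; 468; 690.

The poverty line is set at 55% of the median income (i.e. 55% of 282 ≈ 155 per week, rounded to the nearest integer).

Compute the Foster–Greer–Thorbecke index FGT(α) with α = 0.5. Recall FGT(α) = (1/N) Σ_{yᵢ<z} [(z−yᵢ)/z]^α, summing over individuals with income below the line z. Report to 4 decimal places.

0.1950

Below z: 34, 84, 102 (q = 3 of N = 11).
Shortfall ratios: (155−34)/155 = 0.7806; (155−84)/155 = 0.4581; (155−102)/155 = 0.3419.
Raised to α = 0.5: 0.88354; 0.67680; 0.58475.
Sum = 2.145098; FGT(0.5) = 2.145098 / 11 = 0.1950.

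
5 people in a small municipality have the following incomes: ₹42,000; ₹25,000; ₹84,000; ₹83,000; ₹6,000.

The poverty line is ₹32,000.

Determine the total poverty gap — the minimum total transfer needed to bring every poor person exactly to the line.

Below z: ₹6,000, ₹25,000 (q = 2 of N = 5).
Individual gaps: 32000−6000 = 26000; 32000−25000 = 7000.
Aggregate gap = ₹33,000.

₹33,000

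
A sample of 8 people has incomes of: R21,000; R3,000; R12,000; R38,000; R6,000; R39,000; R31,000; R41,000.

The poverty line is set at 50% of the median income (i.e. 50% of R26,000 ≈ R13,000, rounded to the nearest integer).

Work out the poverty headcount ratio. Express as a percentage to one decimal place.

37.5%

3 of the 8 people have income below R13,000.
H = 3/8 = 37.5%.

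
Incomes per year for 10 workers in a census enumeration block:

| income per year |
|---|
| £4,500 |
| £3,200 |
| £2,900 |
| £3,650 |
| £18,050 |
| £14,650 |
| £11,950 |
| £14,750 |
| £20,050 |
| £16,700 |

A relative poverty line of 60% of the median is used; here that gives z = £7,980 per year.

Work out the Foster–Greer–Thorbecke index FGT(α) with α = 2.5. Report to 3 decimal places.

0.094

Incomes under z: £2,900, £3,200, £3,650, £4,500 (q = 4 of N = 10).
Relative gaps: (7980−2900)/7980 = 0.6366; (7980−3200)/7980 = 0.5990; (7980−3650)/7980 = 0.5426; (7980−4500)/7980 = 0.4361.
Raised to α = 2.5: 0.32333; 0.27769; 0.21688; 0.12559.
Sum = 0.943488; FGT(2.5) = 0.943488 / 10 = 0.094.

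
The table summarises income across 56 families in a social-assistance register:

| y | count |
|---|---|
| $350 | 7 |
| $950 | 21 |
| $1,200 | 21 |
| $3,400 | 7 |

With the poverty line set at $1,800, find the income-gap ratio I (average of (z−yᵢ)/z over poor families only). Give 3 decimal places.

0.460

Below the line: 7×$350, 21×$950, 21×$1,200 (q = 49 of N = 56).
Shortfall ratios (z−y)/z: 0.8056 (×7), 0.4722 (×21), 0.3333 (×21); sum = 22.555556.
I averages over the q = 49 poor units only: 22.555556 / 49 = 0.460.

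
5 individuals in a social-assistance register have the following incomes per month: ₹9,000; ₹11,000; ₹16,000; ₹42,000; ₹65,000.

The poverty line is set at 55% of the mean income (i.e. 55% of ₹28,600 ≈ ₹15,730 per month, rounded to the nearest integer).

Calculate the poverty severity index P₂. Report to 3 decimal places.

Below the line: ₹9,000, ₹11,000 (q = 2 of N = 5).
Gap ratios (z−y)/z: (15730−9000)/15730 = 0.4278; (15730−11000)/15730 = 0.3007.
Squared: 0.1831; 0.0904.
Sum = 0.273471; P₂ = 0.273471 / 5 = 0.055.

0.055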